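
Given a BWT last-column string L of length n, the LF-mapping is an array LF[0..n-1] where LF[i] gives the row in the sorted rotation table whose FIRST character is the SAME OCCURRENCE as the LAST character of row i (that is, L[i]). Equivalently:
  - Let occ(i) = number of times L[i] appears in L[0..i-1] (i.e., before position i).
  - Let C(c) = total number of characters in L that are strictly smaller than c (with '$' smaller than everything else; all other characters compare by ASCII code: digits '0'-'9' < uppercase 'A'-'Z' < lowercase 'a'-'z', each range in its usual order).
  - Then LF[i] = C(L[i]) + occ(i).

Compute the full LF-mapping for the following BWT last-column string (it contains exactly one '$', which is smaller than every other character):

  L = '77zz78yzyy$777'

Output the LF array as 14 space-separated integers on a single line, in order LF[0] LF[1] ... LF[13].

Answer: 1 2 11 12 3 7 8 13 9 10 0 4 5 6

Derivation:
Char counts: '$':1, '7':6, '8':1, 'y':3, 'z':3
C (first-col start): C('$')=0, C('7')=1, C('8')=7, C('y')=8, C('z')=11
L[0]='7': occ=0, LF[0]=C('7')+0=1+0=1
L[1]='7': occ=1, LF[1]=C('7')+1=1+1=2
L[2]='z': occ=0, LF[2]=C('z')+0=11+0=11
L[3]='z': occ=1, LF[3]=C('z')+1=11+1=12
L[4]='7': occ=2, LF[4]=C('7')+2=1+2=3
L[5]='8': occ=0, LF[5]=C('8')+0=7+0=7
L[6]='y': occ=0, LF[6]=C('y')+0=8+0=8
L[7]='z': occ=2, LF[7]=C('z')+2=11+2=13
L[8]='y': occ=1, LF[8]=C('y')+1=8+1=9
L[9]='y': occ=2, LF[9]=C('y')+2=8+2=10
L[10]='$': occ=0, LF[10]=C('$')+0=0+0=0
L[11]='7': occ=3, LF[11]=C('7')+3=1+3=4
L[12]='7': occ=4, LF[12]=C('7')+4=1+4=5
L[13]='7': occ=5, LF[13]=C('7')+5=1+5=6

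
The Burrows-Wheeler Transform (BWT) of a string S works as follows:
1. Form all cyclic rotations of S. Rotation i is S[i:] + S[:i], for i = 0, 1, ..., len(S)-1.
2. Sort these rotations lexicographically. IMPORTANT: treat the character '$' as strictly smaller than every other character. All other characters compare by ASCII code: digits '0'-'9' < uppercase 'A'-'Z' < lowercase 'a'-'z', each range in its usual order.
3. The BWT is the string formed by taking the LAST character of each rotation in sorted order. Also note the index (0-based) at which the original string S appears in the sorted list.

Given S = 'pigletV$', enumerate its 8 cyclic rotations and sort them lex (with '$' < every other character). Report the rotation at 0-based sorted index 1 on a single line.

All 8 rotations (rotation i = S[i:]+S[:i]):
  rot[0] = pigletV$
  rot[1] = igletV$p
  rot[2] = gletV$pi
  rot[3] = letV$pig
  rot[4] = etV$pigl
  rot[5] = tV$pigle
  rot[6] = V$piglet
  rot[7] = $pigletV
Sorted (with $ < everything):
  sorted[0] = $pigletV
  sorted[1] = V$piglet
  sorted[2] = etV$pigl
  sorted[3] = gletV$pi
  sorted[4] = igletV$p
  sorted[5] = letV$pig
  sorted[6] = pigletV$
  sorted[7] = tV$pigle
sorted[1] = V$piglet

Answer: V$piglet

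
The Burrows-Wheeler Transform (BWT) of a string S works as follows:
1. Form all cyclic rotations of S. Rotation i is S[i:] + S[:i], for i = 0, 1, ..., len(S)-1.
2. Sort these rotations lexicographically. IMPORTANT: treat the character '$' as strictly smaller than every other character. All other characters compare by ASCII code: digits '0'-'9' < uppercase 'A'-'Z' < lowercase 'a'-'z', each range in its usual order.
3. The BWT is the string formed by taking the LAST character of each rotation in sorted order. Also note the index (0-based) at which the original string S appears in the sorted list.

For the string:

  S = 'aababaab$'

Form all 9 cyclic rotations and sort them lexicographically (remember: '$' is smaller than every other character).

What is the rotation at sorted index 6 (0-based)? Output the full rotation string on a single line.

Answer: b$aababaa

Derivation:
All 9 rotations (rotation i = S[i:]+S[:i]):
  rot[0] = aababaab$
  rot[1] = ababaab$a
  rot[2] = babaab$aa
  rot[3] = abaab$aab
  rot[4] = baab$aaba
  rot[5] = aab$aabab
  rot[6] = ab$aababa
  rot[7] = b$aababaa
  rot[8] = $aababaab
Sorted (with $ < everything):
  sorted[0] = $aababaab
  sorted[1] = aab$aabab
  sorted[2] = aababaab$
  sorted[3] = ab$aababa
  sorted[4] = abaab$aab
  sorted[5] = ababaab$a
  sorted[6] = b$aababaa
  sorted[7] = baab$aaba
  sorted[8] = babaab$aa
sorted[6] = b$aababaa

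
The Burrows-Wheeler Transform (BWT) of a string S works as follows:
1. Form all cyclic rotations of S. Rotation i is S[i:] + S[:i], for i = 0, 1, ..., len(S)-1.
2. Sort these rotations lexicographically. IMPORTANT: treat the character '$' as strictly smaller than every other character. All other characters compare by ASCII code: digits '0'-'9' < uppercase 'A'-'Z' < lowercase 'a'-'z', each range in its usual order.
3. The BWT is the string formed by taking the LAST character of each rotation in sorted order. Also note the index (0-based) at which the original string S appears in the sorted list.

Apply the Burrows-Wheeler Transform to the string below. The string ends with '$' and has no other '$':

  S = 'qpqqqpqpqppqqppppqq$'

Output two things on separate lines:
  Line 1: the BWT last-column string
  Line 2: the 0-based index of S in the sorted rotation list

All 20 rotations (rotation i = S[i:]+S[:i]):
  rot[0] = qpqqqpqpqppqqppppqq$
  rot[1] = pqqqpqpqppqqppppqq$q
  rot[2] = qqqpqpqppqqppppqq$qp
  rot[3] = qqpqpqppqqppppqq$qpq
  rot[4] = qpqpqppqqppppqq$qpqq
  rot[5] = pqpqppqqppppqq$qpqqq
  rot[6] = qpqppqqppppqq$qpqqqp
  rot[7] = pqppqqppppqq$qpqqqpq
  rot[8] = qppqqppppqq$qpqqqpqp
  rot[9] = ppqqppppqq$qpqqqpqpq
  rot[10] = pqqppppqq$qpqqqpqpqp
  rot[11] = qqppppqq$qpqqqpqpqpp
  rot[12] = qppppqq$qpqqqpqpqppq
  rot[13] = ppppqq$qpqqqpqpqppqq
  rot[14] = pppqq$qpqqqpqpqppqqp
  rot[15] = ppqq$qpqqqpqpqppqqpp
  rot[16] = pqq$qpqqqpqpqppqqppp
  rot[17] = qq$qpqqqpqpqppqqpppp
  rot[18] = q$qpqqqpqpqppqqppppq
  rot[19] = $qpqqqpqpqppqqppppqq
Sorted (with $ < everything):
  sorted[0] = $qpqqqpqpqppqqppppqq  (last char: 'q')
  sorted[1] = ppppqq$qpqqqpqpqppqq  (last char: 'q')
  sorted[2] = pppqq$qpqqqpqpqppqqp  (last char: 'p')
  sorted[3] = ppqq$qpqqqpqpqppqqpp  (last char: 'p')
  sorted[4] = ppqqppppqq$qpqqqpqpq  (last char: 'q')
  sorted[5] = pqppqqppppqq$qpqqqpq  (last char: 'q')
  sorted[6] = pqpqppqqppppqq$qpqqq  (last char: 'q')
  sorted[7] = pqq$qpqqqpqpqppqqppp  (last char: 'p')
  sorted[8] = pqqppppqq$qpqqqpqpqp  (last char: 'p')
  sorted[9] = pqqqpqpqppqqppppqq$q  (last char: 'q')
  sorted[10] = q$qpqqqpqpqppqqppppq  (last char: 'q')
  sorted[11] = qppppqq$qpqqqpqpqppq  (last char: 'q')
  sorted[12] = qppqqppppqq$qpqqqpqp  (last char: 'p')
  sorted[13] = qpqppqqppppqq$qpqqqp  (last char: 'p')
  sorted[14] = qpqpqppqqppppqq$qpqq  (last char: 'q')
  sorted[15] = qpqqqpqpqppqqppppqq$  (last char: '$')
  sorted[16] = qq$qpqqqpqpqppqqpppp  (last char: 'p')
  sorted[17] = qqppppqq$qpqqqpqpqpp  (last char: 'p')
  sorted[18] = qqpqpqppqqppppqq$qpq  (last char: 'q')
  sorted[19] = qqqpqpqppqqppppqq$qp  (last char: 'p')
Last column: qqppqqqppqqqppq$ppqp
Original string S is at sorted index 15

Answer: qqppqqqppqqqppq$ppqp
15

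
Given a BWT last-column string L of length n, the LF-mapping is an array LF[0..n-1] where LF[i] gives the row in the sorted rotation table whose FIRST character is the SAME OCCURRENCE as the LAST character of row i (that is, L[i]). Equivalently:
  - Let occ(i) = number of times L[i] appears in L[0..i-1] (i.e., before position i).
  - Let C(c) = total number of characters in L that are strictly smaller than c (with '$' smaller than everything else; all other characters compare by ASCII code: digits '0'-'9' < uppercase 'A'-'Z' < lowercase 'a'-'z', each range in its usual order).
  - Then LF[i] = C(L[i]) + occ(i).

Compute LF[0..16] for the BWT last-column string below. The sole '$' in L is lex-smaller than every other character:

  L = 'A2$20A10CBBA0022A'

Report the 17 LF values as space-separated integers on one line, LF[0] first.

Answer: 10 6 0 7 1 11 5 2 16 14 15 12 3 4 8 9 13

Derivation:
Char counts: '$':1, '0':4, '1':1, '2':4, 'A':4, 'B':2, 'C':1
C (first-col start): C('$')=0, C('0')=1, C('1')=5, C('2')=6, C('A')=10, C('B')=14, C('C')=16
L[0]='A': occ=0, LF[0]=C('A')+0=10+0=10
L[1]='2': occ=0, LF[1]=C('2')+0=6+0=6
L[2]='$': occ=0, LF[2]=C('$')+0=0+0=0
L[3]='2': occ=1, LF[3]=C('2')+1=6+1=7
L[4]='0': occ=0, LF[4]=C('0')+0=1+0=1
L[5]='A': occ=1, LF[5]=C('A')+1=10+1=11
L[6]='1': occ=0, LF[6]=C('1')+0=5+0=5
L[7]='0': occ=1, LF[7]=C('0')+1=1+1=2
L[8]='C': occ=0, LF[8]=C('C')+0=16+0=16
L[9]='B': occ=0, LF[9]=C('B')+0=14+0=14
L[10]='B': occ=1, LF[10]=C('B')+1=14+1=15
L[11]='A': occ=2, LF[11]=C('A')+2=10+2=12
L[12]='0': occ=2, LF[12]=C('0')+2=1+2=3
L[13]='0': occ=3, LF[13]=C('0')+3=1+3=4
L[14]='2': occ=2, LF[14]=C('2')+2=6+2=8
L[15]='2': occ=3, LF[15]=C('2')+3=6+3=9
L[16]='A': occ=3, LF[16]=C('A')+3=10+3=13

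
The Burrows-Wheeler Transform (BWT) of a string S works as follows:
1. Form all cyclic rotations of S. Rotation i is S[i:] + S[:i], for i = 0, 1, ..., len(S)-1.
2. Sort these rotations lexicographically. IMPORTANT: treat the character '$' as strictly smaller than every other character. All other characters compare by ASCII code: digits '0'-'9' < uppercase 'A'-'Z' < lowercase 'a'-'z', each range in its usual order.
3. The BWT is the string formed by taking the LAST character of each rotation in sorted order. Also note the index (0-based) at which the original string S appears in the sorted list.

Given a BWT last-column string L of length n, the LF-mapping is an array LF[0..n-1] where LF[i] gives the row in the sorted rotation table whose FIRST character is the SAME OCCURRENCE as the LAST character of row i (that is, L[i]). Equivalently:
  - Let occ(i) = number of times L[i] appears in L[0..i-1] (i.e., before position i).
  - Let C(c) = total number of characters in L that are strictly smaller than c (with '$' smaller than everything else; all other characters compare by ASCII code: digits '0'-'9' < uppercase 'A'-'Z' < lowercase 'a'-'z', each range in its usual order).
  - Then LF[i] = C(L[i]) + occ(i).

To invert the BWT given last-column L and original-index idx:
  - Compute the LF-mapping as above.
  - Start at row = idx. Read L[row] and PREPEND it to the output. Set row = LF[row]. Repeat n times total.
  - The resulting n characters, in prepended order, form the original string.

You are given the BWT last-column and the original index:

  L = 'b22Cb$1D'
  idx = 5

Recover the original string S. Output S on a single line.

Answer: DbC221b$

Derivation:
LF mapping: 6 2 3 4 7 0 1 5
Walk LF starting at row 5, prepending L[row]:
  step 1: row=5, L[5]='$', prepend. Next row=LF[5]=0
  step 2: row=0, L[0]='b', prepend. Next row=LF[0]=6
  step 3: row=6, L[6]='1', prepend. Next row=LF[6]=1
  step 4: row=1, L[1]='2', prepend. Next row=LF[1]=2
  step 5: row=2, L[2]='2', prepend. Next row=LF[2]=3
  step 6: row=3, L[3]='C', prepend. Next row=LF[3]=4
  step 7: row=4, L[4]='b', prepend. Next row=LF[4]=7
  step 8: row=7, L[7]='D', prepend. Next row=LF[7]=5
Reversed output: DbC221b$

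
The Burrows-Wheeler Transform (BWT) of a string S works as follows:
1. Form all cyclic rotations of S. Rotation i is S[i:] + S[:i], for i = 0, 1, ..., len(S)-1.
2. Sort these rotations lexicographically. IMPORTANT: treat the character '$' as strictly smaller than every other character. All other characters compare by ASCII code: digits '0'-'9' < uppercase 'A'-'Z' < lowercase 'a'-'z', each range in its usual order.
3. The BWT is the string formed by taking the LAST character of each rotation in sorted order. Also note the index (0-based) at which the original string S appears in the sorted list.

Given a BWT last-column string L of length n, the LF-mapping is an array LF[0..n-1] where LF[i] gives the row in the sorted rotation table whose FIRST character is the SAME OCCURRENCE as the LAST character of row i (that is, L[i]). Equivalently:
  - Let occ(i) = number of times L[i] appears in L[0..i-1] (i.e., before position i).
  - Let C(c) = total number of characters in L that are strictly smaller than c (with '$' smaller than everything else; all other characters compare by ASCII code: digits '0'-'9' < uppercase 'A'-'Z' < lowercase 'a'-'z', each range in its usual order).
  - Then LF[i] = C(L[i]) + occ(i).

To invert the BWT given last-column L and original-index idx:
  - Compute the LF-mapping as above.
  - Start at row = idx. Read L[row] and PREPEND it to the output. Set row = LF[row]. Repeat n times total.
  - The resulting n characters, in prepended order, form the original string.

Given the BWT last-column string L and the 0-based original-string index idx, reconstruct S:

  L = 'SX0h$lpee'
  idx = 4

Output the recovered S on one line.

Answer: elephX0S$

Derivation:
LF mapping: 2 3 1 6 0 7 8 4 5
Walk LF starting at row 4, prepending L[row]:
  step 1: row=4, L[4]='$', prepend. Next row=LF[4]=0
  step 2: row=0, L[0]='S', prepend. Next row=LF[0]=2
  step 3: row=2, L[2]='0', prepend. Next row=LF[2]=1
  step 4: row=1, L[1]='X', prepend. Next row=LF[1]=3
  step 5: row=3, L[3]='h', prepend. Next row=LF[3]=6
  step 6: row=6, L[6]='p', prepend. Next row=LF[6]=8
  step 7: row=8, L[8]='e', prepend. Next row=LF[8]=5
  step 8: row=5, L[5]='l', prepend. Next row=LF[5]=7
  step 9: row=7, L[7]='e', prepend. Next row=LF[7]=4
Reversed output: elephX0S$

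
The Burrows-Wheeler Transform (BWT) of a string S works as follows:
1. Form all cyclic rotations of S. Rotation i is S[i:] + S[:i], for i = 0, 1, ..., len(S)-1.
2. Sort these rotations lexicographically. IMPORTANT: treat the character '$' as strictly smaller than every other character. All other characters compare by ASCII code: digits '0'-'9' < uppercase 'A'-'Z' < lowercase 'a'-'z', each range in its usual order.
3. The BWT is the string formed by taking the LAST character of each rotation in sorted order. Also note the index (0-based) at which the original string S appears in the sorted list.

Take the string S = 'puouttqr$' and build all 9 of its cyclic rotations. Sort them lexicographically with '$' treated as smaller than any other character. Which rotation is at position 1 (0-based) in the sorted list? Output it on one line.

Answer: outtqr$pu

Derivation:
All 9 rotations (rotation i = S[i:]+S[:i]):
  rot[0] = puouttqr$
  rot[1] = uouttqr$p
  rot[2] = outtqr$pu
  rot[3] = uttqr$puo
  rot[4] = ttqr$puou
  rot[5] = tqr$puout
  rot[6] = qr$puoutt
  rot[7] = r$puouttq
  rot[8] = $puouttqr
Sorted (with $ < everything):
  sorted[0] = $puouttqr
  sorted[1] = outtqr$pu
  sorted[2] = puouttqr$
  sorted[3] = qr$puoutt
  sorted[4] = r$puouttq
  sorted[5] = tqr$puout
  sorted[6] = ttqr$puou
  sorted[7] = uouttqr$p
  sorted[8] = uttqr$puo
sorted[1] = outtqr$pu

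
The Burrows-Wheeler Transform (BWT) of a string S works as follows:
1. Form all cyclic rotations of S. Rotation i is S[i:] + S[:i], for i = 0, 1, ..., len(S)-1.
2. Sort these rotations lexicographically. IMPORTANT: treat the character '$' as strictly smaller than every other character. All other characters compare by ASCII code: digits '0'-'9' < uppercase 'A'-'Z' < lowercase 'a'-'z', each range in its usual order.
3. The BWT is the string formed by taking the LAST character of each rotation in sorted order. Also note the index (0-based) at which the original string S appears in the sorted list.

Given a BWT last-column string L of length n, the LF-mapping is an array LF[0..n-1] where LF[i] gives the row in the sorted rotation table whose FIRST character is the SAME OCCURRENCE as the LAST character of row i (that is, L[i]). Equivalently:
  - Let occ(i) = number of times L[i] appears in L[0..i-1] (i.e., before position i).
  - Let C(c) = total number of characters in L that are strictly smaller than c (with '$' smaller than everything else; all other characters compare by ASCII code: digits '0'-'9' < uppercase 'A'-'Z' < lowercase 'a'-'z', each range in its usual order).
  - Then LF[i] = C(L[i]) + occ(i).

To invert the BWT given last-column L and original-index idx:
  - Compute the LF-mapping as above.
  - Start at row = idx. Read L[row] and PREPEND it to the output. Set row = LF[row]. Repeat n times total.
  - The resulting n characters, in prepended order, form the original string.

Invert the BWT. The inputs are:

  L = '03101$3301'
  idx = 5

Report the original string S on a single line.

Answer: 110031330$

Derivation:
LF mapping: 1 7 4 2 5 0 8 9 3 6
Walk LF starting at row 5, prepending L[row]:
  step 1: row=5, L[5]='$', prepend. Next row=LF[5]=0
  step 2: row=0, L[0]='0', prepend. Next row=LF[0]=1
  step 3: row=1, L[1]='3', prepend. Next row=LF[1]=7
  step 4: row=7, L[7]='3', prepend. Next row=LF[7]=9
  step 5: row=9, L[9]='1', prepend. Next row=LF[9]=6
  step 6: row=6, L[6]='3', prepend. Next row=LF[6]=8
  step 7: row=8, L[8]='0', prepend. Next row=LF[8]=3
  step 8: row=3, L[3]='0', prepend. Next row=LF[3]=2
  step 9: row=2, L[2]='1', prepend. Next row=LF[2]=4
  step 10: row=4, L[4]='1', prepend. Next row=LF[4]=5
Reversed output: 110031330$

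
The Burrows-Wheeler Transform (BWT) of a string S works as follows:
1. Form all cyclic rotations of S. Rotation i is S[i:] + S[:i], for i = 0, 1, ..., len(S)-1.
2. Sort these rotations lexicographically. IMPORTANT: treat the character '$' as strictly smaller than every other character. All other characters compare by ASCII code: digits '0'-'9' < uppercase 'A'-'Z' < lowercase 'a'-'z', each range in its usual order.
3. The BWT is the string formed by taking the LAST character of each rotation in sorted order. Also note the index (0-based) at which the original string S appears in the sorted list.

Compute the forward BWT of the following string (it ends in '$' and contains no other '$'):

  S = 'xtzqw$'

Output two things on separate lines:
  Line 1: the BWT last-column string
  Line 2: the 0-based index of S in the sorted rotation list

All 6 rotations (rotation i = S[i:]+S[:i]):
  rot[0] = xtzqw$
  rot[1] = tzqw$x
  rot[2] = zqw$xt
  rot[3] = qw$xtz
  rot[4] = w$xtzq
  rot[5] = $xtzqw
Sorted (with $ < everything):
  sorted[0] = $xtzqw  (last char: 'w')
  sorted[1] = qw$xtz  (last char: 'z')
  sorted[2] = tzqw$x  (last char: 'x')
  sorted[3] = w$xtzq  (last char: 'q')
  sorted[4] = xtzqw$  (last char: '$')
  sorted[5] = zqw$xt  (last char: 't')
Last column: wzxq$t
Original string S is at sorted index 4

Answer: wzxq$t
4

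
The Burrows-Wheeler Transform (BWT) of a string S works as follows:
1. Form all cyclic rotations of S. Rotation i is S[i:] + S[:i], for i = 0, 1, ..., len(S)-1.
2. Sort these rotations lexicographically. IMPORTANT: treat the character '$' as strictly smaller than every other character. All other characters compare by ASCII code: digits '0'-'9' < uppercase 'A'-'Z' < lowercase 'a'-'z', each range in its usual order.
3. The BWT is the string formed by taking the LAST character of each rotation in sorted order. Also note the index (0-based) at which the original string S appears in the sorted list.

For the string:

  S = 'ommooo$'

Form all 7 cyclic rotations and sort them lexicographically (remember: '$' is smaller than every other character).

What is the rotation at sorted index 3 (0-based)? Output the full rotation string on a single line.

All 7 rotations (rotation i = S[i:]+S[:i]):
  rot[0] = ommooo$
  rot[1] = mmooo$o
  rot[2] = mooo$om
  rot[3] = ooo$omm
  rot[4] = oo$ommo
  rot[5] = o$ommoo
  rot[6] = $ommooo
Sorted (with $ < everything):
  sorted[0] = $ommooo
  sorted[1] = mmooo$o
  sorted[2] = mooo$om
  sorted[3] = o$ommoo
  sorted[4] = ommooo$
  sorted[5] = oo$ommo
  sorted[6] = ooo$omm
sorted[3] = o$ommoo

Answer: o$ommoo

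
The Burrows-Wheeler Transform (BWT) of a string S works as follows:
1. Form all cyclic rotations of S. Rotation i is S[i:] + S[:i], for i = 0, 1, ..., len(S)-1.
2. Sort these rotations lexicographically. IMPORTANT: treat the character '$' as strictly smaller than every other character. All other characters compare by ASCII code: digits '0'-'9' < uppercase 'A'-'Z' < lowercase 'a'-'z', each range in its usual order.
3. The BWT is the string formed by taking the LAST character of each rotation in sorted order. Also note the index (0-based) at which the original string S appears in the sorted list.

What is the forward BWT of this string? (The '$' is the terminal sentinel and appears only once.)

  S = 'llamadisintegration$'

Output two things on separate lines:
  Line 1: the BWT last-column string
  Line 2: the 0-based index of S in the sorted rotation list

All 20 rotations (rotation i = S[i:]+S[:i]):
  rot[0] = llamadisintegration$
  rot[1] = lamadisintegration$l
  rot[2] = amadisintegration$ll
  rot[3] = madisintegration$lla
  rot[4] = adisintegration$llam
  rot[5] = disintegration$llama
  rot[6] = isintegration$llamad
  rot[7] = sintegration$llamadi
  rot[8] = integration$llamadis
  rot[9] = ntegration$llamadisi
  rot[10] = tegration$llamadisin
  rot[11] = egration$llamadisint
  rot[12] = gration$llamadisinte
  rot[13] = ration$llamadisinteg
  rot[14] = ation$llamadisintegr
  rot[15] = tion$llamadisintegra
  rot[16] = ion$llamadisintegrat
  rot[17] = on$llamadisintegrati
  rot[18] = n$llamadisintegratio
  rot[19] = $llamadisintegration
Sorted (with $ < everything):
  sorted[0] = $llamadisintegration  (last char: 'n')
  sorted[1] = adisintegration$llam  (last char: 'm')
  sorted[2] = amadisintegration$ll  (last char: 'l')
  sorted[3] = ation$llamadisintegr  (last char: 'r')
  sorted[4] = disintegration$llama  (last char: 'a')
  sorted[5] = egration$llamadisint  (last char: 't')
  sorted[6] = gration$llamadisinte  (last char: 'e')
  sorted[7] = integration$llamadis  (last char: 's')
  sorted[8] = ion$llamadisintegrat  (last char: 't')
  sorted[9] = isintegration$llamad  (last char: 'd')
  sorted[10] = lamadisintegration$l  (last char: 'l')
  sorted[11] = llamadisintegration$  (last char: '$')
  sorted[12] = madisintegration$lla  (last char: 'a')
  sorted[13] = n$llamadisintegratio  (last char: 'o')
  sorted[14] = ntegration$llamadisi  (last char: 'i')
  sorted[15] = on$llamadisintegrati  (last char: 'i')
  sorted[16] = ration$llamadisinteg  (last char: 'g')
  sorted[17] = sintegration$llamadi  (last char: 'i')
  sorted[18] = tegration$llamadisin  (last char: 'n')
  sorted[19] = tion$llamadisintegra  (last char: 'a')
Last column: nmlratestdl$aoiigina
Original string S is at sorted index 11

Answer: nmlratestdl$aoiigina
11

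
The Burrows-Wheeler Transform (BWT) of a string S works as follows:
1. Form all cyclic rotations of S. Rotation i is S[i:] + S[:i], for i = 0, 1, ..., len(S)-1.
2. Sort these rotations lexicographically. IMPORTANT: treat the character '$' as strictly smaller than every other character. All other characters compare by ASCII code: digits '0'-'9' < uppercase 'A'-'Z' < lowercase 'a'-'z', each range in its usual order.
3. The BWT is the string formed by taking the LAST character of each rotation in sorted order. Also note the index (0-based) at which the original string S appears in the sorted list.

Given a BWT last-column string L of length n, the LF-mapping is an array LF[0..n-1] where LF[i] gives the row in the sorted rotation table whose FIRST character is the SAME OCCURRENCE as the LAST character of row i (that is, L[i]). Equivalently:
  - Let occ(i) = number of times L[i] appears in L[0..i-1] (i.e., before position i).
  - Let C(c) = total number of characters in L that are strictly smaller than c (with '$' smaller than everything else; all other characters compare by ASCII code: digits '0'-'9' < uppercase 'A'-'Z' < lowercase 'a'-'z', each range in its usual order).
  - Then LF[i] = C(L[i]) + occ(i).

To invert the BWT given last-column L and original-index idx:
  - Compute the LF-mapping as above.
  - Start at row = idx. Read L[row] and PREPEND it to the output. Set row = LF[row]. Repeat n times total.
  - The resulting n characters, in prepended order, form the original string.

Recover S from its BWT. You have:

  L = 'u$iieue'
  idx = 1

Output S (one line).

LF mapping: 5 0 3 4 1 6 2
Walk LF starting at row 1, prepending L[row]:
  step 1: row=1, L[1]='$', prepend. Next row=LF[1]=0
  step 2: row=0, L[0]='u', prepend. Next row=LF[0]=5
  step 3: row=5, L[5]='u', prepend. Next row=LF[5]=6
  step 4: row=6, L[6]='e', prepend. Next row=LF[6]=2
  step 5: row=2, L[2]='i', prepend. Next row=LF[2]=3
  step 6: row=3, L[3]='i', prepend. Next row=LF[3]=4
  step 7: row=4, L[4]='e', prepend. Next row=LF[4]=1
Reversed output: eiieuu$

Answer: eiieuu$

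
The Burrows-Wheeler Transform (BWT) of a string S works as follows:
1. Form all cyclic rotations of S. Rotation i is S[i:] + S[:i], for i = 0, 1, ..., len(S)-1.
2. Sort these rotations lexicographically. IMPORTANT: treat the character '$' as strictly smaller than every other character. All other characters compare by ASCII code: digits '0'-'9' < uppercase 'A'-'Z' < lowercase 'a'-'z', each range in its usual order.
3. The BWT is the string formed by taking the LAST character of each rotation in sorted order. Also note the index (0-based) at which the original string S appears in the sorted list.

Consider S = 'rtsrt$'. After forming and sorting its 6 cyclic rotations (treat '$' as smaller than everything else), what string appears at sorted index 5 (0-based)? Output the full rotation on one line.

All 6 rotations (rotation i = S[i:]+S[:i]):
  rot[0] = rtsrt$
  rot[1] = tsrt$r
  rot[2] = srt$rt
  rot[3] = rt$rts
  rot[4] = t$rtsr
  rot[5] = $rtsrt
Sorted (with $ < everything):
  sorted[0] = $rtsrt
  sorted[1] = rt$rts
  sorted[2] = rtsrt$
  sorted[3] = srt$rt
  sorted[4] = t$rtsr
  sorted[5] = tsrt$r
sorted[5] = tsrt$r

Answer: tsrt$r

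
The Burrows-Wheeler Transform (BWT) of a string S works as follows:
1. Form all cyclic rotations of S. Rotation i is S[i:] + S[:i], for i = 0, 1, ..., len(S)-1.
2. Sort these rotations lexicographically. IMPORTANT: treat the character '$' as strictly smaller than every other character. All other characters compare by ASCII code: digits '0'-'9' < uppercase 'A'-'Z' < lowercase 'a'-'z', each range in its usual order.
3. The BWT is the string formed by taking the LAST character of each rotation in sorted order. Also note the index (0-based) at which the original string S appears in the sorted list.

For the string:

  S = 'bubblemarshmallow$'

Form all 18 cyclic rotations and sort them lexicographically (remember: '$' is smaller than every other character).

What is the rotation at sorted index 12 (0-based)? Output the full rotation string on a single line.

All 18 rotations (rotation i = S[i:]+S[:i]):
  rot[0] = bubblemarshmallow$
  rot[1] = ubblemarshmallow$b
  rot[2] = bblemarshmallow$bu
  rot[3] = blemarshmallow$bub
  rot[4] = lemarshmallow$bubb
  rot[5] = emarshmallow$bubbl
  rot[6] = marshmallow$bubble
  rot[7] = arshmallow$bubblem
  rot[8] = rshmallow$bubblema
  rot[9] = shmallow$bubblemar
  rot[10] = hmallow$bubblemars
  rot[11] = mallow$bubblemarsh
  rot[12] = allow$bubblemarshm
  rot[13] = llow$bubblemarshma
  rot[14] = low$bubblemarshmal
  rot[15] = ow$bubblemarshmall
  rot[16] = w$bubblemarshmallo
  rot[17] = $bubblemarshmallow
Sorted (with $ < everything):
  sorted[0] = $bubblemarshmallow
  sorted[1] = allow$bubblemarshm
  sorted[2] = arshmallow$bubblem
  sorted[3] = bblemarshmallow$bu
  sorted[4] = blemarshmallow$bub
  sorted[5] = bubblemarshmallow$
  sorted[6] = emarshmallow$bubbl
  sorted[7] = hmallow$bubblemars
  sorted[8] = lemarshmallow$bubb
  sorted[9] = llow$bubblemarshma
  sorted[10] = low$bubblemarshmal
  sorted[11] = mallow$bubblemarsh
  sorted[12] = marshmallow$bubble
  sorted[13] = ow$bubblemarshmall
  sorted[14] = rshmallow$bubblema
  sorted[15] = shmallow$bubblemar
  sorted[16] = ubblemarshmallow$b
  sorted[17] = w$bubblemarshmallo
sorted[12] = marshmallow$bubble

Answer: marshmallow$bubble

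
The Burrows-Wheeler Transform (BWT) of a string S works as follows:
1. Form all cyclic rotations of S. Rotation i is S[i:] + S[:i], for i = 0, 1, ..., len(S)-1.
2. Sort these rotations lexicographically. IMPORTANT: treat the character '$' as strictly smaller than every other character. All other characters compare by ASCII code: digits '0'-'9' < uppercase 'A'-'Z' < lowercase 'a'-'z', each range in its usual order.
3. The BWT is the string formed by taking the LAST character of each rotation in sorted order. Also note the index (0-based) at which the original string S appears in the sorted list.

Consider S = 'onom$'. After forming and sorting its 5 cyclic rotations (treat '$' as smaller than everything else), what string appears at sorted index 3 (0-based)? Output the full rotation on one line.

Answer: om$on

Derivation:
All 5 rotations (rotation i = S[i:]+S[:i]):
  rot[0] = onom$
  rot[1] = nom$o
  rot[2] = om$on
  rot[3] = m$ono
  rot[4] = $onom
Sorted (with $ < everything):
  sorted[0] = $onom
  sorted[1] = m$ono
  sorted[2] = nom$o
  sorted[3] = om$on
  sorted[4] = onom$
sorted[3] = om$on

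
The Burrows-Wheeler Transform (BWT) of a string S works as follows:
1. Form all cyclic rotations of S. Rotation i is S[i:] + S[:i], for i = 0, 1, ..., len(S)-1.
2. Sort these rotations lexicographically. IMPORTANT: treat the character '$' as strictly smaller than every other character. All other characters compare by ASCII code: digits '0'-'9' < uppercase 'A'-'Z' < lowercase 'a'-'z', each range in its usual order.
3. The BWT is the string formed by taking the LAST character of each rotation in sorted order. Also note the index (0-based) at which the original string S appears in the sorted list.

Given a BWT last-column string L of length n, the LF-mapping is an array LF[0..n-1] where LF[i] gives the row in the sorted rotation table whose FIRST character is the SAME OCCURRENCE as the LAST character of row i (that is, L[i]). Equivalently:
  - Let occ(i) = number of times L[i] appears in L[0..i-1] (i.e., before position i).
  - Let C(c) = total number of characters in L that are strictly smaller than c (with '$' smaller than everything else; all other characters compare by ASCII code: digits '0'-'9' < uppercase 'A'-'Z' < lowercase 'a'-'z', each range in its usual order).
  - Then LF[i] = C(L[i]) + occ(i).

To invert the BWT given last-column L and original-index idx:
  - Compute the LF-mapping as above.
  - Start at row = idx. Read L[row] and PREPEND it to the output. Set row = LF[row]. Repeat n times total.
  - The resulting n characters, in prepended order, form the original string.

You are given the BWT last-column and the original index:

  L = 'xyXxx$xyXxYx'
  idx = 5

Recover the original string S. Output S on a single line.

LF mapping: 4 10 1 5 6 0 7 11 2 8 3 9
Walk LF starting at row 5, prepending L[row]:
  step 1: row=5, L[5]='$', prepend. Next row=LF[5]=0
  step 2: row=0, L[0]='x', prepend. Next row=LF[0]=4
  step 3: row=4, L[4]='x', prepend. Next row=LF[4]=6
  step 4: row=6, L[6]='x', prepend. Next row=LF[6]=7
  step 5: row=7, L[7]='y', prepend. Next row=LF[7]=11
  step 6: row=11, L[11]='x', prepend. Next row=LF[11]=9
  step 7: row=9, L[9]='x', prepend. Next row=LF[9]=8
  step 8: row=8, L[8]='X', prepend. Next row=LF[8]=2
  step 9: row=2, L[2]='X', prepend. Next row=LF[2]=1
  step 10: row=1, L[1]='y', prepend. Next row=LF[1]=10
  step 11: row=10, L[10]='Y', prepend. Next row=LF[10]=3
  step 12: row=3, L[3]='x', prepend. Next row=LF[3]=5
Reversed output: xYyXXxxyxxx$

Answer: xYyXXxxyxxx$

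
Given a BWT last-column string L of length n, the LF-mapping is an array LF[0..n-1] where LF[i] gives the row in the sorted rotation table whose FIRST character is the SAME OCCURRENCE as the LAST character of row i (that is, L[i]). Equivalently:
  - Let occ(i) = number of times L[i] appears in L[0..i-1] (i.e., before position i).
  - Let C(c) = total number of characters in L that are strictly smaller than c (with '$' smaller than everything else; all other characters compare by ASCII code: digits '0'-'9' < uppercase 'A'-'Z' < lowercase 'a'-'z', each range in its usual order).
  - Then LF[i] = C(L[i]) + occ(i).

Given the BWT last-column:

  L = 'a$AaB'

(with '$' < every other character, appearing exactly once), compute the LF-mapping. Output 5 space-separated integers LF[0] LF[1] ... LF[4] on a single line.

Char counts: '$':1, 'A':1, 'B':1, 'a':2
C (first-col start): C('$')=0, C('A')=1, C('B')=2, C('a')=3
L[0]='a': occ=0, LF[0]=C('a')+0=3+0=3
L[1]='$': occ=0, LF[1]=C('$')+0=0+0=0
L[2]='A': occ=0, LF[2]=C('A')+0=1+0=1
L[3]='a': occ=1, LF[3]=C('a')+1=3+1=4
L[4]='B': occ=0, LF[4]=C('B')+0=2+0=2

Answer: 3 0 1 4 2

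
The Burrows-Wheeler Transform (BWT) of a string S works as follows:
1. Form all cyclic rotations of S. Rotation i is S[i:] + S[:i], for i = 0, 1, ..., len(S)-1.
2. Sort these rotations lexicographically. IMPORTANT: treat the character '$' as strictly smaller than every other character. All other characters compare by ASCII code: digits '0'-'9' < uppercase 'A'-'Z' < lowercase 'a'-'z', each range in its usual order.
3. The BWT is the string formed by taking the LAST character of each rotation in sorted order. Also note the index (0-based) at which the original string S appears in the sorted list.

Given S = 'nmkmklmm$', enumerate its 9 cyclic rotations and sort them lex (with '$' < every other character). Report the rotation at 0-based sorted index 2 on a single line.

All 9 rotations (rotation i = S[i:]+S[:i]):
  rot[0] = nmkmklmm$
  rot[1] = mkmklmm$n
  rot[2] = kmklmm$nm
  rot[3] = mklmm$nmk
  rot[4] = klmm$nmkm
  rot[5] = lmm$nmkmk
  rot[6] = mm$nmkmkl
  rot[7] = m$nmkmklm
  rot[8] = $nmkmklmm
Sorted (with $ < everything):
  sorted[0] = $nmkmklmm
  sorted[1] = klmm$nmkm
  sorted[2] = kmklmm$nm
  sorted[3] = lmm$nmkmk
  sorted[4] = m$nmkmklm
  sorted[5] = mklmm$nmk
  sorted[6] = mkmklmm$n
  sorted[7] = mm$nmkmkl
  sorted[8] = nmkmklmm$
sorted[2] = kmklmm$nm

Answer: kmklmm$nm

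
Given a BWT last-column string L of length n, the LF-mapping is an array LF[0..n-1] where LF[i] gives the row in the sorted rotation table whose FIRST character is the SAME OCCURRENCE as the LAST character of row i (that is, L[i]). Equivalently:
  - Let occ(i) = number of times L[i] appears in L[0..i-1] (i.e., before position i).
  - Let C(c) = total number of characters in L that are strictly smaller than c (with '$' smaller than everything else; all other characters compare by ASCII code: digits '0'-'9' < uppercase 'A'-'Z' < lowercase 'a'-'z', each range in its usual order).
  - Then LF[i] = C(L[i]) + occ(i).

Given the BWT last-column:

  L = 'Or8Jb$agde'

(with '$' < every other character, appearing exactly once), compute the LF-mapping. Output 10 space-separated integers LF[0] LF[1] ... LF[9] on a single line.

Char counts: '$':1, '8':1, 'J':1, 'O':1, 'a':1, 'b':1, 'd':1, 'e':1, 'g':1, 'r':1
C (first-col start): C('$')=0, C('8')=1, C('J')=2, C('O')=3, C('a')=4, C('b')=5, C('d')=6, C('e')=7, C('g')=8, C('r')=9
L[0]='O': occ=0, LF[0]=C('O')+0=3+0=3
L[1]='r': occ=0, LF[1]=C('r')+0=9+0=9
L[2]='8': occ=0, LF[2]=C('8')+0=1+0=1
L[3]='J': occ=0, LF[3]=C('J')+0=2+0=2
L[4]='b': occ=0, LF[4]=C('b')+0=5+0=5
L[5]='$': occ=0, LF[5]=C('$')+0=0+0=0
L[6]='a': occ=0, LF[6]=C('a')+0=4+0=4
L[7]='g': occ=0, LF[7]=C('g')+0=8+0=8
L[8]='d': occ=0, LF[8]=C('d')+0=6+0=6
L[9]='e': occ=0, LF[9]=C('e')+0=7+0=7

Answer: 3 9 1 2 5 0 4 8 6 7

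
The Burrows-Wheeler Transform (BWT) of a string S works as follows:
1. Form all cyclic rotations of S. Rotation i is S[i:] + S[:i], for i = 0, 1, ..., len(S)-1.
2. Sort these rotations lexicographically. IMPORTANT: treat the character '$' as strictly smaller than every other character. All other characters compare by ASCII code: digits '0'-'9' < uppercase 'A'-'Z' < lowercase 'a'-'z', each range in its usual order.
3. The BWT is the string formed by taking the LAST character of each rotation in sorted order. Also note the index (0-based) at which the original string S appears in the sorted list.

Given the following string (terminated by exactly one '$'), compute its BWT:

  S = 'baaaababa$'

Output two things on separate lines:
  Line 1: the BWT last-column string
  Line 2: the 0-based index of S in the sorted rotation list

All 10 rotations (rotation i = S[i:]+S[:i]):
  rot[0] = baaaababa$
  rot[1] = aaaababa$b
  rot[2] = aaababa$ba
  rot[3] = aababa$baa
  rot[4] = ababa$baaa
  rot[5] = baba$baaaa
  rot[6] = aba$baaaab
  rot[7] = ba$baaaaba
  rot[8] = a$baaaabab
  rot[9] = $baaaababa
Sorted (with $ < everything):
  sorted[0] = $baaaababa  (last char: 'a')
  sorted[1] = a$baaaabab  (last char: 'b')
  sorted[2] = aaaababa$b  (last char: 'b')
  sorted[3] = aaababa$ba  (last char: 'a')
  sorted[4] = aababa$baa  (last char: 'a')
  sorted[5] = aba$baaaab  (last char: 'b')
  sorted[6] = ababa$baaa  (last char: 'a')
  sorted[7] = ba$baaaaba  (last char: 'a')
  sorted[8] = baaaababa$  (last char: '$')
  sorted[9] = baba$baaaa  (last char: 'a')
Last column: abbaabaa$a
Original string S is at sorted index 8

Answer: abbaabaa$a
8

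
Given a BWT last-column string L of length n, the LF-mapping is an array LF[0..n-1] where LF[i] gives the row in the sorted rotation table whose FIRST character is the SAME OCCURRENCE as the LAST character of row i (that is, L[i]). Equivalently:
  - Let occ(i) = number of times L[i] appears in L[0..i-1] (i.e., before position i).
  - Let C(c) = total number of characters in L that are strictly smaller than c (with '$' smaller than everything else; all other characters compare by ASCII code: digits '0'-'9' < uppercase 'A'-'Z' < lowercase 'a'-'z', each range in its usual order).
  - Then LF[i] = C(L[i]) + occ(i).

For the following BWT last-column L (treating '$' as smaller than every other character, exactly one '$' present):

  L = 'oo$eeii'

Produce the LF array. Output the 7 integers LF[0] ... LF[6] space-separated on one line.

Answer: 5 6 0 1 2 3 4

Derivation:
Char counts: '$':1, 'e':2, 'i':2, 'o':2
C (first-col start): C('$')=0, C('e')=1, C('i')=3, C('o')=5
L[0]='o': occ=0, LF[0]=C('o')+0=5+0=5
L[1]='o': occ=1, LF[1]=C('o')+1=5+1=6
L[2]='$': occ=0, LF[2]=C('$')+0=0+0=0
L[3]='e': occ=0, LF[3]=C('e')+0=1+0=1
L[4]='e': occ=1, LF[4]=C('e')+1=1+1=2
L[5]='i': occ=0, LF[5]=C('i')+0=3+0=3
L[6]='i': occ=1, LF[6]=C('i')+1=3+1=4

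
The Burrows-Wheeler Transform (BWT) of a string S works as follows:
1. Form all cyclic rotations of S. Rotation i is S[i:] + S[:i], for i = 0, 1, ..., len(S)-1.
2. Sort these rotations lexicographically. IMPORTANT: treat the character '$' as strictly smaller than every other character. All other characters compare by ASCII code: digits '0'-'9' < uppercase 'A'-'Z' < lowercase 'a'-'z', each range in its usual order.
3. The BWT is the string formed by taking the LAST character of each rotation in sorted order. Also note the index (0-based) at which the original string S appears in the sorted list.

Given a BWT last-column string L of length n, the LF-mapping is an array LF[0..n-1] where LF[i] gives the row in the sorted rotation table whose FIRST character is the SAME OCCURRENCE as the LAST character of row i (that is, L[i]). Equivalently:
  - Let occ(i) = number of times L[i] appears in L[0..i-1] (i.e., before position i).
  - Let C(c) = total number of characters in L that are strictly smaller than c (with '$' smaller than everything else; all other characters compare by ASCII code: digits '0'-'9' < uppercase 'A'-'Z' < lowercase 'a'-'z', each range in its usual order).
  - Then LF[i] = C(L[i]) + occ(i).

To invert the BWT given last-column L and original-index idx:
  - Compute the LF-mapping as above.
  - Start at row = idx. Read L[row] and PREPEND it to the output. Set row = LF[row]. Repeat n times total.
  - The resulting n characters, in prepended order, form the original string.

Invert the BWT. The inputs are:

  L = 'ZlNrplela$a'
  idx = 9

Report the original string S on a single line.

Answer: parallelNZ$

Derivation:
LF mapping: 2 6 1 10 9 7 5 8 3 0 4
Walk LF starting at row 9, prepending L[row]:
  step 1: row=9, L[9]='$', prepend. Next row=LF[9]=0
  step 2: row=0, L[0]='Z', prepend. Next row=LF[0]=2
  step 3: row=2, L[2]='N', prepend. Next row=LF[2]=1
  step 4: row=1, L[1]='l', prepend. Next row=LF[1]=6
  step 5: row=6, L[6]='e', prepend. Next row=LF[6]=5
  step 6: row=5, L[5]='l', prepend. Next row=LF[5]=7
  step 7: row=7, L[7]='l', prepend. Next row=LF[7]=8
  step 8: row=8, L[8]='a', prepend. Next row=LF[8]=3
  step 9: row=3, L[3]='r', prepend. Next row=LF[3]=10
  step 10: row=10, L[10]='a', prepend. Next row=LF[10]=4
  step 11: row=4, L[4]='p', prepend. Next row=LF[4]=9
Reversed output: parallelNZ$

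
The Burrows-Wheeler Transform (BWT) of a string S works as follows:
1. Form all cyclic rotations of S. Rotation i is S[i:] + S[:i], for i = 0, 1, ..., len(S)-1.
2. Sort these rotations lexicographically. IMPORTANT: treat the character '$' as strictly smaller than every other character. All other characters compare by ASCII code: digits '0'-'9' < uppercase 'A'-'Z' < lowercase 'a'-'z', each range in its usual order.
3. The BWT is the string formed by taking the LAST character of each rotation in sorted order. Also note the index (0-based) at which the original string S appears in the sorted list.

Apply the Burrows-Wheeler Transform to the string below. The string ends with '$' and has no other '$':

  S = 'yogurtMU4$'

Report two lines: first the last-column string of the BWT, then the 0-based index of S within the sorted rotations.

All 10 rotations (rotation i = S[i:]+S[:i]):
  rot[0] = yogurtMU4$
  rot[1] = ogurtMU4$y
  rot[2] = gurtMU4$yo
  rot[3] = urtMU4$yog
  rot[4] = rtMU4$yogu
  rot[5] = tMU4$yogur
  rot[6] = MU4$yogurt
  rot[7] = U4$yogurtM
  rot[8] = 4$yogurtMU
  rot[9] = $yogurtMU4
Sorted (with $ < everything):
  sorted[0] = $yogurtMU4  (last char: '4')
  sorted[1] = 4$yogurtMU  (last char: 'U')
  sorted[2] = MU4$yogurt  (last char: 't')
  sorted[3] = U4$yogurtM  (last char: 'M')
  sorted[4] = gurtMU4$yo  (last char: 'o')
  sorted[5] = ogurtMU4$y  (last char: 'y')
  sorted[6] = rtMU4$yogu  (last char: 'u')
  sorted[7] = tMU4$yogur  (last char: 'r')
  sorted[8] = urtMU4$yog  (last char: 'g')
  sorted[9] = yogurtMU4$  (last char: '$')
Last column: 4UtMoyurg$
Original string S is at sorted index 9

Answer: 4UtMoyurg$
9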